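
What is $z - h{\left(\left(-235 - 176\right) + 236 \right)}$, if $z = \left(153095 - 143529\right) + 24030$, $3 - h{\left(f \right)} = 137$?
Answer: $33730$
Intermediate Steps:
$h{\left(f \right)} = -134$ ($h{\left(f \right)} = 3 - 137 = -134$)
$z = 33596$ ($z = 9566 + 24030 = 33596$)
$z - h{\left(\left(-235 - 176\right) + 236 \right)} = 33596 - -134 = 33596 + 134 = 33730$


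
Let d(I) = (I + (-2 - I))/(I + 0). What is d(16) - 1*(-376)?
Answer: 3007/8 ≈ 375.88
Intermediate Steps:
d(I) = -2/I
d(16) - 1*(-376) = -2/16 - 1*(-376) = -2*1/16 + 376 = -⅛ + 376 = 3007/8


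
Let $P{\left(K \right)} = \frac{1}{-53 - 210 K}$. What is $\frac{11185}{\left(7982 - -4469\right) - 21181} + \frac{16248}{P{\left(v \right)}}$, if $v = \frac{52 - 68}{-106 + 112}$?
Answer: $\frac{14383084819}{1746} \approx 8.2377 \cdot 10^{6}$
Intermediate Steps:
$v = - \frac{8}{3}$ ($v = - \frac{16}{6} = \left(-16\right) \frac{1}{6} = - \frac{8}{3} \approx -2.6667$)
$\frac{11185}{\left(7982 - -4469\right) - 21181} + \frac{16248}{P{\left(v \right)}} = \frac{11185}{\left(7982 - -4469\right) - 21181} + \frac{16248}{\left(-1\right) \frac{1}{53 + 210 \left(- \frac{8}{3}\right)}} = \frac{11185}{\left(7982 + 4469\right) - 21181} + \frac{16248}{\left(-1\right) \frac{1}{53 - 560}} = \frac{11185}{12451 - 21181} + \frac{16248}{\left(-1\right) \frac{1}{-507}} = \frac{11185}{-8730} + \frac{16248}{\left(-1\right) \left(- \frac{1}{507}\right)} = 11185 \left(- \frac{1}{8730}\right) + 16248 \frac{1}{\frac{1}{507}} = - \frac{2237}{1746} + 16248 \cdot 507 = - \frac{2237}{1746} + 8237736 = \frac{14383084819}{1746}$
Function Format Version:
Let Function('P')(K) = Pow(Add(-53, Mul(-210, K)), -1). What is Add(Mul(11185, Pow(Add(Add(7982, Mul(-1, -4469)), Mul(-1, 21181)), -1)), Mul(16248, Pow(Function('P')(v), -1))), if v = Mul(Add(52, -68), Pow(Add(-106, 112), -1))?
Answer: Rational(14383084819, 1746) ≈ 8.2377e+6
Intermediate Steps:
v = Rational(-8, 3) (v = Mul(-16, Pow(6, -1)) = Mul(-16, Rational(1, 6)) = Rational(-8, 3) ≈ -2.6667)
Add(Mul(11185, Pow(Add(Add(7982, Mul(-1, -4469)), Mul(-1, 21181)), -1)), Mul(16248, Pow(Function('P')(v), -1))) = Add(Mul(11185, Pow(Add(Add(7982, Mul(-1, -4469)), Mul(-1, 21181)), -1)), Mul(16248, Pow(Mul(-1, Pow(Add(53, Mul(210, Rational(-8, 3))), -1)), -1))) = Add(Mul(11185, Pow(Add(Add(7982, 4469), -21181), -1)), Mul(16248, Pow(Mul(-1, Pow(Add(53, -560), -1)), -1))) = Add(Mul(11185, Pow(Add(12451, -21181), -1)), Mul(16248, Pow(Mul(-1, Pow(-507, -1)), -1))) = Add(Mul(11185, Pow(-8730, -1)), Mul(16248, Pow(Mul(-1, Rational(-1, 507)), -1))) = Add(Mul(11185, Rational(-1, 8730)), Mul(16248, Pow(Rational(1, 507), -1))) = Add(Rational(-2237, 1746), Mul(16248, 507)) = Add(Rational(-2237, 1746), 8237736) = Rational(14383084819, 1746)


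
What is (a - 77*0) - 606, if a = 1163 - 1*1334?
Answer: -777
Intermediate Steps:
a = -171 (a = 1163 - 1334 = -171)
(a - 77*0) - 606 = (-171 - 77*0) - 606 = (-171 + 0) - 606 = -171 - 606 = -777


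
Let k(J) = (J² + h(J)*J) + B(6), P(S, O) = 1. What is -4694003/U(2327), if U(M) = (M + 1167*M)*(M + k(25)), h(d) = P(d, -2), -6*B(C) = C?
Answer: -4694003/8088577536 ≈ -0.00058032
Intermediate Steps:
B(C) = -C/6
h(d) = 1
k(J) = -1 + J + J² (k(J) = (J² + 1*J) - ⅙*6 = (J² + J) - 1 = (J + J²) - 1 = -1 + J + J²)
U(M) = 1168*M*(649 + M) (U(M) = (M + 1167*M)*(M + (-1 + 25 + 25²)) = (1168*M)*(M + (-1 + 25 + 625)) = (1168*M)*(M + 649) = (1168*M)*(649 + M) = 1168*M*(649 + M))
-4694003/U(2327) = -4694003*1/(2717936*(649 + 2327)) = -4694003/(1168*2327*2976) = -4694003/8088577536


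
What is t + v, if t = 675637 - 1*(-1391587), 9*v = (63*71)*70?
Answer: 2102014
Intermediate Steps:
v = 34790 (v = ((63*71)*70)/9 = (4473*70)/9 = (⅑)*313110 = 34790)
t = 2067224 (t = 675637 + 1391587 = 2067224)
t + v = 2067224 + 34790 = 2102014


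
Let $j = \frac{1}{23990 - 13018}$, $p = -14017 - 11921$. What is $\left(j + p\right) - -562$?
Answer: $- \frac{278425471}{10972} \approx -25376.0$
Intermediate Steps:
$p = -25938$ ($p = -14017 - 11921 = -25938$)
$j = \frac{1}{10972} \approx 9.1141 \cdot 10^{-5}$
$\left(j + p\right) - -562 = \left(\frac{1}{10972} - 25938\right) - -562 = - \frac{284591735}{10972} + \left(-5748 + 6310\right) = - \frac{284591735}{10972} + 562 = - \frac{278425471}{10972}$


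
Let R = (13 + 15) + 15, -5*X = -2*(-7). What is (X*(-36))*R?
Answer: 21672/5 ≈ 4334.4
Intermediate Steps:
X = -14/5 (X = -(-2)*(-7)/5 = -1/5*14 = -14/5 ≈ -2.8000)
R = 43 (R = 28 + 15 = 43)
(X*(-36))*R = -14/5*(-36)*43 = (504/5)*43 = 21672/5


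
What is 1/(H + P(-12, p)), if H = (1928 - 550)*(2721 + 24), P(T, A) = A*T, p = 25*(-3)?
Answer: 1/3783510 ≈ 2.6430e-7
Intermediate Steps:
p = -75
H = 3782610 (H = 1378*2745 = 3782610)
1/(H + P(-12, p)) = 1/(3782610 - 75*(-12)) = 1/(3782610 + 900) = 1/3783510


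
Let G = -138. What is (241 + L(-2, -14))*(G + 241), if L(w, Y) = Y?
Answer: 23381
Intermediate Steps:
(241 + L(-2, -14))*(G + 241) = (241 - 14)*(-138 + 241) = 227*103 = 23381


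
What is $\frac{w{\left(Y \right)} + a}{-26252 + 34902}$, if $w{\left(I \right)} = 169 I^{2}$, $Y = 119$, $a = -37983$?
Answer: $\frac{1177613}{4325} \approx 272.28$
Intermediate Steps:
$\frac{w{\left(Y \right)} + a}{-26252 + 34902} = \frac{169 \cdot 119^{2} - 37983}{-26252 + 34902} = \frac{169 \cdot 14161 - 37983}{8650} = \left(2393209 - 37983\right) \frac{1}{8650} = 2355226 \cdot \frac{1}{8650} = \frac{1177613}{4325}$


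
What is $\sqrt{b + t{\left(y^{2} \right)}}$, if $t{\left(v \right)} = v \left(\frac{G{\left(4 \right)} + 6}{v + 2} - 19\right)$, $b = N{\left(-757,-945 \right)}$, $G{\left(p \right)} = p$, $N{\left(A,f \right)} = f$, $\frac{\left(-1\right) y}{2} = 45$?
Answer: $\frac{3 i \sqrt{282326160705}}{4051} \approx 393.49 i$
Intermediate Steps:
$y = -90$ ($y = \left(-2\right) 45 = -90$)
$b = -945$
$t{\left(v \right)} = v \left(-19 + \frac{10}{2 + v}\right)$ ($t{\left(v \right)} = v \left(\frac{4 + 6}{v + 2} - 19\right) = v \left(\frac{10}{2 + v} - 19\right) = v \left(-19 + \frac{10}{2 + v}\right)$)
$\sqrt{b + t{\left(y^{2} \right)}} = \sqrt{-945 - \frac{\left(-90\right)^{2} \left(28 + 19 \left(-90\right)^{2}\right)}{2 + \left(-90\right)^{2}}} = \sqrt{-945 - \frac{8100 \left(28 + 19 \cdot 8100\right)}{2 + 8100}} = \sqrt{-945 - \frac{8100 \left(28 + 153900\right)}{8102}} = \sqrt{-945 - 8100 \cdot \frac{1}{8102} \cdot 153928} = \sqrt{-945 - \frac{623408400}{4051}} = \sqrt{- \frac{627236595}{4051}} = \frac{3 i \sqrt{282326160705}}{4051}$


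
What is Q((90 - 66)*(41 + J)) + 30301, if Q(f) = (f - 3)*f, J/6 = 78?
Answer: 149224309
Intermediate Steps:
J = 468 (J = 6*78 = 468)
Q(f) = f*(-3 + f) (Q(f) = (-3 + f)*f = f*(-3 + f))
Q((90 - 66)*(41 + J)) + 30301 = ((90 - 66)*(41 + 468))*(-3 + (90 - 66)*(41 + 468)) + 30301 = (24*509)*(-3 + 24*509) + 30301 = 12216*(-3 + 12216) + 30301 = 12216*12213 + 30301 = 149194008 + 30301 = 149224309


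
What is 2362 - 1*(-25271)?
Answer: 27633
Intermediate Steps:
2362 - 1*(-25271) = 2362 + 25271 = 27633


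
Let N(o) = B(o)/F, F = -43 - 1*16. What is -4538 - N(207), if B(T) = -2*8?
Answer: -267758/59 ≈ -4538.3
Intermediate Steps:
B(T) = -16
F = -59 (F = -43 - 16 = -59)
N(o) = 16/59 (N(o) = -16/(-59) = -16*(-1/59) = 16/59)
-4538 - N(207) = -4538 - 1*16/59 = -4538 - 16/59 = -267758/59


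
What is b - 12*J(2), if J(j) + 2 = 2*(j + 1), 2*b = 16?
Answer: -40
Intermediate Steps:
b = 8 (b = (1/2)*16 = 8)
J(j) = 2*j (J(j) = -2 + 2*(j + 1) = -2 + 2*(1 + j) = -2 + (2 + 2*j) = 2*j)
b - 12*J(2) = 8 - 24*2 = 8 - 12*4 = 8 - 48 = -40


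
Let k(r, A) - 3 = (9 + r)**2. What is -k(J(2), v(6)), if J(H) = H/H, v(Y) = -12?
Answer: -103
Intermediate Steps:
J(H) = 1
k(r, A) = 3 + (9 + r)**2
-k(J(2), v(6)) = -(3 + (9 + 1)**2) = -(3 + 10**2) = -(3 + 100) = -1*103 = -103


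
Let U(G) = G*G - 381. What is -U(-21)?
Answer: -60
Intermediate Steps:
U(G) = -381 + G² (U(G) = G² - 381 = -381 + G²)
-U(-21) = -(-381 + (-21)²) = -(-381 + 441) = -1*60 = -60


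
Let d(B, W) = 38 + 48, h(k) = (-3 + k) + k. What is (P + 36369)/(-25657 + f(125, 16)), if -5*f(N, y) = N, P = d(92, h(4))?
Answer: -36455/25682 ≈ -1.4195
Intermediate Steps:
h(k) = -3 + 2*k
d(B, W) = 86
P = 86
f(N, y) = -N/5
(P + 36369)/(-25657 + f(125, 16)) = (86 + 36369)/(-25657 - ⅕*125) = 36455/(-25657 - 25) = 36455/(-25682) = 36455*(-1/25682) = -36455/25682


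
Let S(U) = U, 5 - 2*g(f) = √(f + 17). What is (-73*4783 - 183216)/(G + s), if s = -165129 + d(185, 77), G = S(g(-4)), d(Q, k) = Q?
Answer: 175621462125/54411396838 - 532375*√13/54411396838 ≈ 3.2276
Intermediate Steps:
g(f) = 5/2 - √(17 + f)/2 (g(f) = 5/2 - √(f + 17)/2 = 5/2 - √(17 + f)/2)
G = 5/2 - √13/2 (G = 5/2 - √(17 - 4)/2 = 5/2 - √13/2 ≈ 0.69722)
s = -164944 (s = -165129 + 185 = -164944)
(-73*4783 - 183216)/(G + s) = (-73*4783 - 183216)/((5/2 - √13/2) - 164944) = (-349159 - 183216)/(-329883/2 - √13/2) = -532375/(-329883/2 - √13/2)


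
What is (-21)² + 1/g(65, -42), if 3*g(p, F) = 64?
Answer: 28227/64 ≈ 441.05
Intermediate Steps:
g(p, F) = 64/3 (g(p, F) = (⅓)*64 = 64/3)
(-21)² + 1/g(65, -42) = (-21)² + 1/(64/3) = 441 + 3/64 = 28227/64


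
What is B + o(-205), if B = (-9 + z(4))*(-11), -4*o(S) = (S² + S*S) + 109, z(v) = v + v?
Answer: -84115/4 ≈ -21029.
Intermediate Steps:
z(v) = 2*v
o(S) = -109/4 - S²/2 (o(S) = -((S² + S*S) + 109)/4 = -((S² + S²) + 109)/4 = -(2*S² + 109)/4 = -(109 + 2*S²)/4 = -109/4 - S²/2)
B = 11 (B = (-9 + 2*4)*(-11) = (-9 + 8)*(-11) = -1*(-11) = 11)
B + o(-205) = 11 + (-109/4 - ½*(-205)²) = 11 + (-109/4 - ½*42025) = 11 + (-109/4 - 42025/2) = 11 - 84159/4 = -84115/4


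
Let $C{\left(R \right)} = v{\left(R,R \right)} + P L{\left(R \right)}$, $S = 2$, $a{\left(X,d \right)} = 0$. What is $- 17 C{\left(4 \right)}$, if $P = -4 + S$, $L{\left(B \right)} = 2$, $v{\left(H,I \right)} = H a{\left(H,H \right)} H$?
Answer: $68$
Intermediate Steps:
$v{\left(H,I \right)} = 0$ ($v{\left(H,I \right)} = H 0 H = 0 H = 0$)
$P = -2$ ($P = -4 + 2 = -2$)
$C{\left(R \right)} = -4$ ($C{\left(R \right)} = 0 - 4 = -4$)
$- 17 C{\left(4 \right)} = \left(-17\right) \left(-4\right) = 68$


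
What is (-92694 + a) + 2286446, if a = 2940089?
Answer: 5133841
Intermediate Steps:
(-92694 + a) + 2286446 = (-92694 + 2940089) + 2286446 = 2847395 + 2286446 = 5133841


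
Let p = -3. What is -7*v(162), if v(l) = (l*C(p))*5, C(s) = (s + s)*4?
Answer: 136080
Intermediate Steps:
C(s) = 8*s (C(s) = (2*s)*4 = 8*s)
v(l) = -120*l (v(l) = (l*(8*(-3)))*5 = (l*(-24))*5 = -24*l*5 = -120*l)
-7*v(162) = -(-840)*162 = -7*(-19440) = 136080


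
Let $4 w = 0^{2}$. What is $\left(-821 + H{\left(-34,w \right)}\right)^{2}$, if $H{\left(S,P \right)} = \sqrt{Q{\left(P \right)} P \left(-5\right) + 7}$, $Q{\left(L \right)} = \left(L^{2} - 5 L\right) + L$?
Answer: $\left(821 - \sqrt{7}\right)^{2} \approx 6.697 \cdot 10^{5}$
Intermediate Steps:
$Q{\left(L \right)} = L^{2} - 4 L$
$w = 0$ ($w = \frac{0^{2}}{4} = \frac{1}{4} \cdot 0 = 0$)
$H{\left(S,P \right)} = \sqrt{7 - 5 P^{2} \left(-4 + P\right)}$ ($H{\left(S,P \right)} = \sqrt{P \left(-4 + P\right) P \left(-5\right) + 7} = \sqrt{P^{2} \left(-4 + P\right) \left(-5\right) + 7} = \sqrt{- 5 P^{2} \left(-4 + P\right) + 7} = \sqrt{7 - 5 P^{2} \left(-4 + P\right)}$)
$\left(-821 + H{\left(-34,w \right)}\right)^{2} = \left(-821 + \sqrt{7 - 5 \cdot 0^{2} \left(-4 + 0\right)}\right)^{2} = \left(-821 + \sqrt{7 - 0 \left(-4\right)}\right)^{2} = \left(-821 + \sqrt{7 + 0}\right)^{2} = \left(-821 + \sqrt{7}\right)^{2}$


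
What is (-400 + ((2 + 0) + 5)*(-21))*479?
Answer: -262013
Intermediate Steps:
(-400 + ((2 + 0) + 5)*(-21))*479 = (-400 + (2 + 5)*(-21))*479 = (-400 + 7*(-21))*479 = (-400 - 147)*479 = -547*479 = -262013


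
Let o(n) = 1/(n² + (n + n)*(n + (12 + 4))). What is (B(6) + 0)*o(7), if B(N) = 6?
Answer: 6/371 ≈ 0.016172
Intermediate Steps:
o(n) = 1/(n² + 2*n*(16 + n)) (o(n) = 1/(n² + (2*n)*(n + 16)) = 1/(n² + (2*n)*(16 + n)) = 1/(n² + 2*n*(16 + n)))
(B(6) + 0)*o(7) = (6 + 0)*(1/(7*(32 + 3*7))) = 6*(1/(7*(32 + 21))) = 6*((⅐)/53) = 6*((⅐)*(1/53)) = 6*(1/371) = 6/371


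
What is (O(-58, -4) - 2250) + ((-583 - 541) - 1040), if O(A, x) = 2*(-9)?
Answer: -4432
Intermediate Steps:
O(A, x) = -18
(O(-58, -4) - 2250) + ((-583 - 541) - 1040) = (-18 - 2250) + ((-583 - 541) - 1040) = -2268 + (-1124 - 1040) = -2268 - 2164 = -4432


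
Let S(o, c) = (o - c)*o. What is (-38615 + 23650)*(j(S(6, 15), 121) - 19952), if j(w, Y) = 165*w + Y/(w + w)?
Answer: 46649152405/108 ≈ 4.3194e+8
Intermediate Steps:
S(o, c) = o*(o - c)
j(w, Y) = 165*w + Y/(2*w) (j(w, Y) = 165*w + Y/((2*w)) = 165*w + (1/(2*w))*Y = 165*w + Y/(2*w))
(-38615 + 23650)*(j(S(6, 15), 121) - 19952) = (-38615 + 23650)*((165*(6*(6 - 1*15)) + (1/2)*121/(6*(6 - 1*15))) - 19952) = -14965*((165*(6*(6 - 15)) + (1/2)*121/(6*(6 - 15))) - 19952) = -14965*((165*(6*(-9)) + (1/2)*121/(6*(-9))) - 19952) = -14965*((165*(-54) + (1/2)*121/(-54)) - 19952) = -14965*((-8910 + (1/2)*121*(-1/54)) - 19952) = -14965*((-8910 - 121/108) - 19952) = -14965*(-962401/108 - 19952) = -14965*(-3117217/108) = 46649152405/108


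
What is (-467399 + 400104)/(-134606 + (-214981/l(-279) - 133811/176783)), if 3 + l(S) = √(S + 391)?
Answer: 7628768307504744932265/15576621786583901111864 - 452130573400640484155*√7/15576621786583901111864 ≈ 0.41296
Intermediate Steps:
l(S) = -3 + √(391 + S) (l(S) = -3 + √(S + 391) = -3 + √(391 + S))
(-467399 + 400104)/(-134606 + (-214981/l(-279) - 133811/176783)) = (-467399 + 400104)/(-134606 + (-214981/(-3 + √(391 - 279)) - 133811/176783)) = -67295/(-134606 + (-214981/(-3 + √112) - 133811*1/176783)) = -67295/(-134606 + (-214981/(-3 + 4*√7) - 133811/176783)) = -67295/(-134606 + (-133811/176783 - 214981/(-3 + 4*√7))) = -67295/(-23796186309/176783 - 214981/(-3 + 4*√7))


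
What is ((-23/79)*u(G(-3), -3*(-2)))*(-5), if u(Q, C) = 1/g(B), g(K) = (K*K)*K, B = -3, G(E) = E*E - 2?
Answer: -115/2133 ≈ -0.053915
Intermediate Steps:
G(E) = -2 + E² (G(E) = E² - 2 = -2 + E²)
g(K) = K³ (g(K) = K²*K = K³)
u(Q, C) = -1/27 (u(Q, C) = 1/((-3)³) = 1/(-27) = -1/27)
((-23/79)*u(G(-3), -3*(-2)))*(-5) = (-23/79*(-1/27))*(-5) = (-23*1/79*(-1/27))*(-5) = -23/79*(-1/27)*(-5) = (23/2133)*(-5) = -115/2133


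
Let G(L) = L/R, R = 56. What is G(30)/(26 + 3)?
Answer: 15/812 ≈ 0.018473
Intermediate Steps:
G(L) = L/56
G(30)/(26 + 3) = ((1/56)*30)/(26 + 3) = (15/28)/29 = (15/28)*(1/29) = 15/812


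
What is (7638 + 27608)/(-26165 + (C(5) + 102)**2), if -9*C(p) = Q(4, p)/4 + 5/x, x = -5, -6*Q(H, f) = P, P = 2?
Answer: -411109344/183549719 ≈ -2.2398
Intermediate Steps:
Q(H, f) = -1/3 (Q(H, f) = -1/6*2 = -1/3)
C(p) = 13/108 (C(p) = -(-1/3/4 + 5/(-5))/9 = -(-1/3*1/4 + 5*(-1/5))/9 = -(-1/12 - 1)/9 = -1/9*(-13/12) = 13/108)
(7638 + 27608)/(-26165 + (C(5) + 102)**2) = (7638 + 27608)/(-26165 + (13/108 + 102)**2) = 35246/(-26165 + (11029/108)**2) = 35246/(-26165 + 121638841/11664) = 35246/(-183549719/11664) = 35246*(-11664/183549719) = -411109344/183549719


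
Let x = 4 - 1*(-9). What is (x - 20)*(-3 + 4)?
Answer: -7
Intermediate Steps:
x = 13 (x = 4 + 9 = 13)
(x - 20)*(-3 + 4) = (13 - 20)*(-3 + 4) = -7*1 = -7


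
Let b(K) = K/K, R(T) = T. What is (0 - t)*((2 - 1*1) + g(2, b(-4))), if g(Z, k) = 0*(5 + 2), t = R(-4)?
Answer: 4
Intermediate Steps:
t = -4
b(K) = 1
g(Z, k) = 0 (g(Z, k) = 0*7 = 0)
(0 - t)*((2 - 1*1) + g(2, b(-4))) = (0 - 1*(-4))*((2 - 1*1) + 0) = (0 + 4)*((2 - 1) + 0) = 4*(1 + 0) = 4*1 = 4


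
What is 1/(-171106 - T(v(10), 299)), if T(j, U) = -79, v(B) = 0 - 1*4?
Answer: -1/171027 ≈ -5.8470e-6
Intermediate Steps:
v(B) = -4 (v(B) = 0 - 4 = -4)
1/(-171106 - T(v(10), 299)) = 1/(-171106 - 1*(-79)) = 1/(-171106 + 79) = 1/(-171027) = -1/171027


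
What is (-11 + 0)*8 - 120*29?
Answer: -3568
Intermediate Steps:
(-11 + 0)*8 - 120*29 = -11*8 - 3480 = -88 - 3480 = -3568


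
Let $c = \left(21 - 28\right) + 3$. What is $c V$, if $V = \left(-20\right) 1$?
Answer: $80$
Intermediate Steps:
$c = -4$ ($c = -7 + 3 = -4$)
$V = -20$
$c V = \left(-4\right) \left(-20\right) = 80$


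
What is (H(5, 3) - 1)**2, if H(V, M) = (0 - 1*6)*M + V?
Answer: 196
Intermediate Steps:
H(V, M) = V - 6*M (H(V, M) = (0 - 6)*M + V = -6*M + V = V - 6*M)
(H(5, 3) - 1)**2 = ((5 - 6*3) - 1)**2 = ((5 - 18) - 1)**2 = (-13 - 1)**2 = (-14)**2 = 196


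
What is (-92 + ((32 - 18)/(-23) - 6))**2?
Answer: 5143824/529 ≈ 9723.7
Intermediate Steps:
(-92 + ((32 - 18)/(-23) - 6))**2 = (-92 + (14*(-1/23) - 6))**2 = (-92 + (-14/23 - 6))**2 = (-92 - 152/23)**2 = (-2268/23)**2 = 5143824/529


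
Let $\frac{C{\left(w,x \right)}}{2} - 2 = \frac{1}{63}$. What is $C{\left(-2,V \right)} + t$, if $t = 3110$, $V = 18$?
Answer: $\frac{196184}{63} \approx 3114.0$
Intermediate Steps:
$C{\left(w,x \right)} = \frac{254}{63}$ ($C{\left(w,x \right)} = 4 + \frac{2}{63} = \frac{254}{63}$)
$C{\left(-2,V \right)} + t = \frac{254}{63} + 3110 = \frac{196184}{63}$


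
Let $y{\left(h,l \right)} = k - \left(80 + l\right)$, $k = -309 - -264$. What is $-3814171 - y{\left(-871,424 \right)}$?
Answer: $-3813622$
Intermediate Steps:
$k = -45$ ($k = -309 + 264 = -45$)
$y{\left(h,l \right)} = -125 - l$ ($y{\left(h,l \right)} = -45 - \left(80 + l\right) = -125 - l$)
$-3814171 - y{\left(-871,424 \right)} = -3814171 - \left(-125 - 424\right) = -3814171 - -549 = -3814171 + 549 = -3813622$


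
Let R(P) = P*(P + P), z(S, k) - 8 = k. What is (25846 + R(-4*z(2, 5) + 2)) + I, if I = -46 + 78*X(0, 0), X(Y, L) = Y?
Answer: 30800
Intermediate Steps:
z(S, k) = 8 + k
I = -46 (I = -46 + 78*0 = -46 + 0 = -46)
R(P) = 2*P² (R(P) = P*(2*P) = 2*P²)
(25846 + R(-4*z(2, 5) + 2)) + I = (25846 + 2*(-4*(8 + 5) + 2)²) - 46 = (25846 + 2*(-4*13 + 2)²) - 46 = (25846 + 2*(-52 + 2)²) - 46 = (25846 + 2*(-50)²) - 46 = (25846 + 2*2500) - 46 = (25846 + 5000) - 46 = 30846 - 46 = 30800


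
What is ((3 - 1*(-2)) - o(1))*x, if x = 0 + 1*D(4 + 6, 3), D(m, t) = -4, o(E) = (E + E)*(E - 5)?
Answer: -52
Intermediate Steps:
o(E) = 2*E*(-5 + E) (o(E) = (2*E)*(-5 + E) = 2*E*(-5 + E))
x = -4 (x = 0 + 1*(-4) = 0 - 4 = -4)
((3 - 1*(-2)) - o(1))*x = ((3 - 1*(-2)) - 2*(-5 + 1))*(-4) = ((3 + 2) - 2*(-4))*(-4) = (5 - 1*(-8))*(-4) = (5 + 8)*(-4) = 13*(-4) = -52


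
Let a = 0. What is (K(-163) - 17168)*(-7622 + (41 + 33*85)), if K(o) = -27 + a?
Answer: 82123320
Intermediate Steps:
K(o) = -27 (K(o) = -27 + 0 = -27)
(K(-163) - 17168)*(-7622 + (41 + 33*85)) = (-27 - 17168)*(-7622 + (41 + 33*85)) = -17195*(-7622 + (41 + 2805)) = -17195*(-7622 + 2846) = -17195*(-4776) = 82123320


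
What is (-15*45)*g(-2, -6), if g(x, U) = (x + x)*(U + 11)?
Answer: 13500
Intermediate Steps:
g(x, U) = 2*x*(11 + U) (g(x, U) = (2*x)*(11 + U) = 2*x*(11 + U))
(-15*45)*g(-2, -6) = (-15*45)*(2*(-2)*(11 - 6)) = -1350*(-2)*5 = -675*(-20) = 13500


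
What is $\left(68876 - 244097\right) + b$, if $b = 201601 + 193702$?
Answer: $220082$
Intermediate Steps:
$b = 395303$
$\left(68876 - 244097\right) + b = \left(68876 - 244097\right) + 395303 = -175221 + 395303 = 220082$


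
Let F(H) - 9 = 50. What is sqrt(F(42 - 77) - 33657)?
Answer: I*sqrt(33598) ≈ 183.3*I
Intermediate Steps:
F(H) = 59 (F(H) = 9 + 50 = 59)
sqrt(F(42 - 77) - 33657) = sqrt(59 - 33657) = sqrt(-33598) = I*sqrt(33598)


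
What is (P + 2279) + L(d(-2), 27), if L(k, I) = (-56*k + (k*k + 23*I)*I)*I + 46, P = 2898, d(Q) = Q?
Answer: 463872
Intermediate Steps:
L(k, I) = 46 + I*(-56*k + I*(k**2 + 23*I)) (L(k, I) = (-56*k + (k**2 + 23*I)*I)*I + 46 = (-56*k + I*(k**2 + 23*I))*I + 46 = I*(-56*k + I*(k**2 + 23*I)) + 46 = 46 + I*(-56*k + I*(k**2 + 23*I)))
(P + 2279) + L(d(-2), 27) = (2898 + 2279) + (46 + 23*27**3 + 27**2*(-2)**2 - 56*27*(-2)) = 5177 + (46 + 23*19683 + 729*4 + 3024) = 5177 + (46 + 452709 + 2916 + 3024) = 5177 + 458695 = 463872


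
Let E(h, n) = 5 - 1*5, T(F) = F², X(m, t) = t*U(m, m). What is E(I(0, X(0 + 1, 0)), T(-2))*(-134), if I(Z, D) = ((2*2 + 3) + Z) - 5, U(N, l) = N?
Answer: 0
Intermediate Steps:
X(m, t) = m*t (X(m, t) = t*m = m*t)
I(Z, D) = 2 + Z (I(Z, D) = ((4 + 3) + Z) - 5 = (7 + Z) - 5 = 2 + Z)
E(h, n) = 0 (E(h, n) = 5 - 5 = 0)
E(I(0, X(0 + 1, 0)), T(-2))*(-134) = 0*(-134) = 0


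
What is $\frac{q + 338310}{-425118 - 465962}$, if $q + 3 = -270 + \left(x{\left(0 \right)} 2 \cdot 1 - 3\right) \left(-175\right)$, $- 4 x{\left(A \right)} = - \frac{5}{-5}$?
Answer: $- \frac{677299}{1782160} \approx -0.38004$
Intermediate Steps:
$x{\left(A \right)} = - \frac{1}{4}$ ($x{\left(A \right)} = - \frac{\left(-5\right) \frac{1}{-5}}{4} = - \frac{\left(-5\right) \left(- \frac{1}{5}\right)}{4} = \left(- \frac{1}{4}\right) 1 = - \frac{1}{4}$)
$q = \frac{679}{2}$ ($q = -3 - \left(270 - \left(- \frac{2 \cdot 1}{4} - 3\right) \left(-175\right)\right) = -3 - \left(270 - \left(\left(- \frac{1}{4}\right) 2 - 3\right) \left(-175\right)\right) = -3 - \left(270 - \left(- \frac{1}{2} - 3\right) \left(-175\right)\right) = -3 - - \frac{685}{2} = -3 + \left(-270 + \frac{1225}{2}\right) = -3 + \frac{685}{2} = \frac{679}{2} \approx 339.5$)
$\frac{q + 338310}{-425118 - 465962} = \frac{\frac{679}{2} + 338310}{-425118 - 465962} = \frac{677299}{2 \left(-891080\right)} = \frac{677299}{2} \left(- \frac{1}{891080}\right) = - \frac{677299}{1782160}$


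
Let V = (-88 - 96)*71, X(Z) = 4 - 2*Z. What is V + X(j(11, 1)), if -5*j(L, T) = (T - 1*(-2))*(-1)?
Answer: -65306/5 ≈ -13061.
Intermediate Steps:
j(L, T) = 2/5 + T/5 (j(L, T) = -(T - 1*(-2))*(-1)/5 = -(T + 2)*(-1)/5 = -(2 + T)*(-1)/5 = -(-2 - T)/5 = 2/5 + T/5)
V = -13064 (V = -184*71 = -13064)
V + X(j(11, 1)) = -13064 + (4 - 2*(2/5 + (1/5)*1)) = -13064 + (4 - 2*(2/5 + 1/5)) = -13064 + (4 - 2*3/5) = -13064 + (4 - 6/5) = -13064 + 14/5 = -65306/5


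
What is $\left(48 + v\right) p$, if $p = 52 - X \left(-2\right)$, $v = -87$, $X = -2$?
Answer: $-1872$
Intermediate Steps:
$p = 48$ ($p = 52 - \left(-2\right) \left(-2\right) = 52 - 4 = 48$)
$\left(48 + v\right) p = \left(48 - 87\right) 48 = \left(-39\right) 48 = -1872$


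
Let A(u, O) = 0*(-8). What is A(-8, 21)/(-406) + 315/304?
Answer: 315/304 ≈ 1.0362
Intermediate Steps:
A(u, O) = 0
A(-8, 21)/(-406) + 315/304 = 0/(-406) + 315/304 = 0*(-1/406) + 315*(1/304) = 0 + 315/304 = 315/304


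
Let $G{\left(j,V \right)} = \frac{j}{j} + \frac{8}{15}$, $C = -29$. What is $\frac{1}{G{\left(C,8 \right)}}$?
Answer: $\frac{15}{23} \approx 0.65217$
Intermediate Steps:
$G{\left(j,V \right)} = \frac{23}{15}$ ($G{\left(j,V \right)} = 1 + 8 \cdot \frac{1}{15} = 1 + \frac{8}{15} = \frac{23}{15}$)
$\frac{1}{G{\left(C,8 \right)}} = \frac{1}{\frac{23}{15}} = \frac{15}{23}$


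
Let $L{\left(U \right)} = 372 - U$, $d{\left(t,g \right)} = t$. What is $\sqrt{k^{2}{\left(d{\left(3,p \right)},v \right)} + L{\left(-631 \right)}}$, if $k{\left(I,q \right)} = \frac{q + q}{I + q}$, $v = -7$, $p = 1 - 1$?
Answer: $\frac{\sqrt{4061}}{2} \approx 31.863$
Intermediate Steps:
$p = 0$
$k{\left(I,q \right)} = \frac{2 q}{I + q}$
$\sqrt{k^{2}{\left(d{\left(3,p \right)},v \right)} + L{\left(-631 \right)}} = \sqrt{\left(2 \left(-7\right) \frac{1}{3 - 7}\right)^{2} + \left(372 - -631\right)} = \sqrt{\left(2 \left(-7\right) \frac{1}{-4}\right)^{2} + \left(372 + 631\right)} = \sqrt{\left(2 \left(-7\right) \left(- \frac{1}{4}\right)\right)^{2} + 1003} = \sqrt{\left(\frac{7}{2}\right)^{2} + 1003} = \sqrt{\frac{49}{4} + 1003} = \sqrt{\frac{4061}{4}} = \frac{\sqrt{4061}}{2}$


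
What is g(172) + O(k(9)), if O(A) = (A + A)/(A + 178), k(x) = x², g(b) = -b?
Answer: -44386/259 ≈ -171.37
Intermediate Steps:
O(A) = 2*A/(178 + A) (O(A) = (2*A)/(178 + A) = 2*A/(178 + A))
g(172) + O(k(9)) = -1*172 + 2*9²/(178 + 9²) = -172 + 2*81/(178 + 81) = -172 + 2*81/259 = -172 + 2*81*(1/259) = -172 + 162/259 = -44386/259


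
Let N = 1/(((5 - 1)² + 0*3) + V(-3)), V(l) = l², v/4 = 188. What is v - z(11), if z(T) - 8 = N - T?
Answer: 18874/25 ≈ 754.96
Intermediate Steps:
v = 752 (v = 4*188 = 752)
N = 1/25 (N = 1/(((5 - 1)² + 0*3) + (-3)²) = 1/((4² + 0) + 9) = 1/((16 + 0) + 9) = 1/(16 + 9) = 1/25 ≈ 0.040000)
z(T) = 201/25 - T (z(T) = 8 + (1/25 - T) = 201/25 - T)
v - z(11) = 752 - (201/25 - 1*11) = 752 - (201/25 - 11) = 752 - 1*(-74/25) = 752 + 74/25 = 18874/25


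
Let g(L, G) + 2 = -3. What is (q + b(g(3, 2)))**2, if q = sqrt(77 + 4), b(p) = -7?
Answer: 4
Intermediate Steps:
g(L, G) = -5 (g(L, G) = -2 - 3 = -5)
q = 9 (q = sqrt(81) = 9)
(q + b(g(3, 2)))**2 = (9 - 7)**2 = 2**2 = 4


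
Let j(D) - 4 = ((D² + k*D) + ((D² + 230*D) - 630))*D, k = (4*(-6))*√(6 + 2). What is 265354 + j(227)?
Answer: 35368184 - 2473392*√2 ≈ 3.1870e+7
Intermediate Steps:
k = -48*√2 ≈ -67.882
j(D) = 4 + D*(-630 + 2*D² + 230*D - 48*D*√2) (j(D) = 4 + ((D² + (-48*√2)*D) + ((D² + 230*D) - 630))*D = 4 + ((D² - 48*D*√2) + (-630 + D² + 230*D))*D = 4 + (-630 + 2*D² + 230*D - 48*D*√2)*D = 4 + D*(-630 + 2*D² + 230*D - 48*D*√2))
265354 + j(227) = 265354 + (4 - 630*227 + 2*227³ + 230*227² - 48*√2*227²) = 265354 + (4 - 143010 + 2*11697083 + 230*51529 - 48*√2*51529) = 265354 + (4 - 143010 + 23394166 + 11851670 - 2473392*√2) = 265354 + (35102830 - 2473392*√2) = 35368184 - 2473392*√2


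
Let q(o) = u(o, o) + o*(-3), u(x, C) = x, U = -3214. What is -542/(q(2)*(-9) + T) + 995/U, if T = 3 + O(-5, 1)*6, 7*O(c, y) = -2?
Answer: -12453611/838854 ≈ -14.846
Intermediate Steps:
O(c, y) = -2/7 (O(c, y) = (⅐)*(-2) = -2/7)
T = 9/7 (T = 3 - 2/7*6 = 3 - 12/7 = 9/7 ≈ 1.2857)
q(o) = -2*o (q(o) = o + o*(-3) = o - 3*o = -2*o)
-542/(q(2)*(-9) + T) + 995/U = -542/(-2*2*(-9) + 9/7) + 995/(-3214) = -542/(-4*(-9) + 9/7) + 995*(-1/3214) = -542/(36 + 9/7) - 995/3214 = -542/261/7 - 995/3214 = -542*7/261 - 995/3214 = -3794/261 - 995/3214 = -12453611/838854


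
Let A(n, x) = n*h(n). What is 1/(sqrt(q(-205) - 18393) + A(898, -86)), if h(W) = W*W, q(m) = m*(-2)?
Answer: 724150792/524394369554245247 - 7*I*sqrt(367)/524394369554245247 ≈ 1.3809e-9 - 2.5572e-16*I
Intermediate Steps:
q(m) = -2*m
h(W) = W**2
A(n, x) = n**3 (A(n, x) = n*n**2 = n**3)
1/(sqrt(q(-205) - 18393) + A(898, -86)) = 1/(sqrt(-2*(-205) - 18393) + 898**3) = 1/(sqrt(410 - 18393) + 724150792) = 1/(sqrt(-17983) + 724150792) = 1/(7*I*sqrt(367) + 724150792) = 1/(724150792 + 7*I*sqrt(367))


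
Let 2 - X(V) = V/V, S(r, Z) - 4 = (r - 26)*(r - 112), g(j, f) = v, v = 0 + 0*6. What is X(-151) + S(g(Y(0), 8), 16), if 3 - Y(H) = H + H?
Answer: 2917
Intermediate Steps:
v = 0 (v = 0 + 0 = 0)
Y(H) = 3 - 2*H (Y(H) = 3 - (H + H) = 3 - 2*H)
g(j, f) = 0
S(r, Z) = 4 + (-112 + r)*(-26 + r) (S(r, Z) = 4 + (r - 26)*(r - 112) = 4 + (-26 + r)*(-112 + r) = 4 + (-112 + r)*(-26 + r))
X(V) = 1 (X(V) = 2 - V/V = 2 - 1*1 = 2 - 1 = 1)
X(-151) + S(g(Y(0), 8), 16) = 1 + (2916 + 0² - 138*0) = 1 + (2916 + 0 + 0) = 1 + 2916 = 2917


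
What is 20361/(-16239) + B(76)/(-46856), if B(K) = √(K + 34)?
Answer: -6787/5413 - √110/46856 ≈ -1.2541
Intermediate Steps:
B(K) = √(34 + K)
20361/(-16239) + B(76)/(-46856) = 20361/(-16239) + √(34 + 76)/(-46856) = 20361*(-1/16239) + √110*(-1/46856) = -6787/5413 - √110/46856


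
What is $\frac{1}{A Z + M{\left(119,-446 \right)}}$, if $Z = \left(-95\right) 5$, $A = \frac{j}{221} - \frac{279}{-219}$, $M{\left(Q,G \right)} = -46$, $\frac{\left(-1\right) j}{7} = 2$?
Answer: $- \frac{16133}{10019343} \approx -0.0016102$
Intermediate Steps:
$j = -14$ ($j = \left(-7\right) 2 = -14$)
$A = \frac{19531}{16133}$ ($A = - \frac{14}{221} - \frac{279}{-219} = \left(-14\right) \frac{1}{221} - - \frac{93}{73} = - \frac{14}{221} + \frac{93}{73} = \frac{19531}{16133} \approx 1.2106$)
$Z = -475$
$\frac{1}{A Z + M{\left(119,-446 \right)}} = \frac{1}{\frac{19531}{16133} \left(-475\right) - 46} = \frac{1}{- \frac{9277225}{16133} - 46} = \frac{1}{- \frac{10019343}{16133}} = - \frac{16133}{10019343}$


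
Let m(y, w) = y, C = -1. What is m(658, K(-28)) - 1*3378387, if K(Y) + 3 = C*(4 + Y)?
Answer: -3377729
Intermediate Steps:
K(Y) = -7 - Y (K(Y) = -3 - (4 + Y) = -3 + (-4 - Y) = -7 - Y)
m(658, K(-28)) - 1*3378387 = 658 - 1*3378387 = 658 - 3378387 = -3377729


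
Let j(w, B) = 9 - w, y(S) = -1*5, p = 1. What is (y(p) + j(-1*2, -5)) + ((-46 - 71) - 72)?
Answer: -183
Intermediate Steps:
y(S) = -5
(y(p) + j(-1*2, -5)) + ((-46 - 71) - 72) = (-5 + (9 - (-1)*2)) + ((-46 - 71) - 72) = (-5 + (9 - 1*(-2))) + (-117 - 72) = (-5 + (9 + 2)) - 189 = (-5 + 11) - 189 = 6 - 189 = -183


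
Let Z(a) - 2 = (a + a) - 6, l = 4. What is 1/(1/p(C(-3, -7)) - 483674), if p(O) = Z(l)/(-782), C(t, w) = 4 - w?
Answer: -2/967739 ≈ -2.0667e-6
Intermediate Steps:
Z(a) = -4 + 2*a (Z(a) = 2 + ((a + a) - 6) = 2 + (2*a - 6) = 2 + (-6 + 2*a) = -4 + 2*a)
p(O) = -2/391 (p(O) = (-4 + 2*4)/(-782) = (-4 + 8)*(-1/782) = 4*(-1/782) = -2/391)
1/(1/p(C(-3, -7)) - 483674) = 1/(1/(-2/391) - 483674) = 1/(-391/2 - 483674) = 1/(-967739/2) = -2/967739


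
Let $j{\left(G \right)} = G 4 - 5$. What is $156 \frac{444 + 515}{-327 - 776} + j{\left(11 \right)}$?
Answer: $- \frac{106587}{1103} \approx -96.634$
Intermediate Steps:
$j{\left(G \right)} = -5 + 4 G$ ($j{\left(G \right)} = 4 G - 5 = -5 + 4 G$)
$156 \frac{444 + 515}{-327 - 776} + j{\left(11 \right)} = 156 \frac{444 + 515}{-327 - 776} + \left(-5 + 4 \cdot 11\right) = 156 \frac{959}{-1103} + \left(-5 + 44\right) = 156 \cdot 959 \left(- \frac{1}{1103}\right) + 39 = 156 \left(- \frac{959}{1103}\right) + 39 = - \frac{149604}{1103} + 39 = - \frac{106587}{1103}$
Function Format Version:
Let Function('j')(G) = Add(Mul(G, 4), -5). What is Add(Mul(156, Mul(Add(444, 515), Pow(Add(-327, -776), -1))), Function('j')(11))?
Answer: Rational(-106587, 1103) ≈ -96.634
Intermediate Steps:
Function('j')(G) = Add(-5, Mul(4, G)) (Function('j')(G) = Add(Mul(4, G), -5) = Add(-5, Mul(4, G)))
Add(Mul(156, Mul(Add(444, 515), Pow(Add(-327, -776), -1))), Function('j')(11)) = Add(Mul(156, Mul(Add(444, 515), Pow(Add(-327, -776), -1))), Add(-5, Mul(4, 11))) = Add(Mul(156, Mul(959, Pow(-1103, -1))), Add(-5, 44)) = Add(Mul(156, Mul(959, Rational(-1, 1103))), 39) = Add(Mul(156, Rational(-959, 1103)), 39) = Add(Rational(-149604, 1103), 39) = Rational(-106587, 1103)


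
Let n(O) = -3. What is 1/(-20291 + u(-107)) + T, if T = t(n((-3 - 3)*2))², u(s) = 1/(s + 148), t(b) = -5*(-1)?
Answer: 20798209/831930 ≈ 25.000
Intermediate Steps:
t(b) = 5
u(s) = 1/(148 + s)
T = 25 (T = 5² = 25)
1/(-20291 + u(-107)) + T = 1/(-20291 + 1/(148 - 107)) + 25 = 1/(-20291 + 1/41) + 25 = 1/(-831930/41) + 25 = -41/831930 + 25 = 20798209/831930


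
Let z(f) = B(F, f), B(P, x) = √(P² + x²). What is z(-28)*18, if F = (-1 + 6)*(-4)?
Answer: 72*√74 ≈ 619.37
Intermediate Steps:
F = -20 (F = 5*(-4) = -20)
z(f) = √(400 + f²) (z(f) = √((-20)² + f²) = √(400 + f²))
z(-28)*18 = √(400 + (-28)²)*18 = √(400 + 784)*18 = √1184*18 = (4*√74)*18 = 72*√74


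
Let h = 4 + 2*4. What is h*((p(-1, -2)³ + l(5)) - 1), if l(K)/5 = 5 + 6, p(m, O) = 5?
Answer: 2148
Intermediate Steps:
l(K) = 55 (l(K) = 5*(5 + 6) = 5*11 = 55)
h = 12 (h = 4 + 8 = 12)
h*((p(-1, -2)³ + l(5)) - 1) = 12*((5³ + 55) - 1) = 12*((125 + 55) - 1) = 12*(180 - 1) = 12*179 = 2148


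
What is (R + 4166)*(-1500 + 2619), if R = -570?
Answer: 4023924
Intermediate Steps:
(R + 4166)*(-1500 + 2619) = (-570 + 4166)*(-1500 + 2619) = 3596*1119 = 4023924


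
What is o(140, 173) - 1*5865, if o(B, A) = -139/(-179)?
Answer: -1049696/179 ≈ -5864.2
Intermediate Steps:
o(B, A) = 139/179 (o(B, A) = -139*(-1/179) = 139/179)
o(140, 173) - 1*5865 = 139/179 - 1*5865 = 139/179 - 5865 = -1049696/179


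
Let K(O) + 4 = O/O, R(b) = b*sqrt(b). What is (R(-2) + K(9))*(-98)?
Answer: 294 + 196*I*sqrt(2) ≈ 294.0 + 277.19*I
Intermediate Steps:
R(b) = b**(3/2)
K(O) = -3 (K(O) = -4 + O/O = -4 + 1 = -3)
(R(-2) + K(9))*(-98) = ((-2)**(3/2) - 3)*(-98) = (-2*I*sqrt(2) - 3)*(-98) = (-3 - 2*I*sqrt(2))*(-98) = 294 + 196*I*sqrt(2)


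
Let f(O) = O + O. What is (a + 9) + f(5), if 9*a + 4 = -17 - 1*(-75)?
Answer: 25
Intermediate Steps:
f(O) = 2*O
a = 6 (a = -4/9 + (-17 - 1*(-75))/9 = -4/9 + (-17 + 75)/9 = -4/9 + (⅑)*58 = -4/9 + 58/9 = 6)
(a + 9) + f(5) = (6 + 9) + 2*5 = 15 + 10 = 25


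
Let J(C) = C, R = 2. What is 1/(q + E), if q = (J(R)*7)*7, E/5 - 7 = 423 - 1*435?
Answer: 1/73 ≈ 0.013699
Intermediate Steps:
E = -25 (E = 35 + 5*(423 - 1*435) = 35 + 5*(423 - 435) = 35 + 5*(-12) = 35 - 60 = -25)
q = 98 (q = (2*7)*7 = 14*7 = 98)
1/(q + E) = 1/(98 - 25) = 1/73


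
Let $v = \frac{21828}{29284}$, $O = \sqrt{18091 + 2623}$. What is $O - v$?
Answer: $- \frac{5457}{7321} + \sqrt{20714} \approx 143.18$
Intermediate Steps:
$O = \sqrt{20714} \approx 143.92$
$v = \frac{5457}{7321}$ ($v = 21828 \cdot \frac{1}{29284} = \frac{5457}{7321} \approx 0.74539$)
$O - v = \sqrt{20714} - \frac{5457}{7321} = - \frac{5457}{7321} + \sqrt{20714}$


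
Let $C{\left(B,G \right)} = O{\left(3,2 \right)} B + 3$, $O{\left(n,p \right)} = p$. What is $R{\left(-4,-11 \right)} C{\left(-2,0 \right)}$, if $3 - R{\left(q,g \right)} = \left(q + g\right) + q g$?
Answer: $26$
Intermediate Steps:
$C{\left(B,G \right)} = 3 + 2 B$ ($C{\left(B,G \right)} = 2 B + 3 = 3 + 2 B$)
$R{\left(q,g \right)} = 3 - g - q - g q$ ($R{\left(q,g \right)} = 3 - \left(\left(q + g\right) + q g\right) = 3 - \left(\left(g + q\right) + g q\right) = 3 - \left(g + q + g q\right) = 3 - g - q - g q$)
$R{\left(-4,-11 \right)} C{\left(-2,0 \right)} = \left(3 - -11 - -4 - \left(-11\right) \left(-4\right)\right) \left(3 + 2 \left(-2\right)\right) = \left(3 + 11 + 4 - 44\right) \left(3 - 4\right) = \left(-26\right) \left(-1\right) = 26$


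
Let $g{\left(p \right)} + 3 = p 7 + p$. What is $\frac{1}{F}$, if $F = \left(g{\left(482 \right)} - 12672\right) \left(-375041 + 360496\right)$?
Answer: $\frac{1}{128272355} \approx 7.7959 \cdot 10^{-9}$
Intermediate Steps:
$g{\left(p \right)} = -3 + 8 p$ ($g{\left(p \right)} = -3 + \left(p 7 + p\right) = -3 + \left(7 p + p\right) = -3 + 8 p$)
$F = 128272355$ ($F = \left(\left(-3 + 8 \cdot 482\right) - 12672\right) \left(-375041 + 360496\right) = \left(\left(-3 + 3856\right) - 12672\right) \left(-14545\right) = \left(3853 - 12672\right) \left(-14545\right) = \left(-8819\right) \left(-14545\right) = 128272355$)
$\frac{1}{F} = \frac{1}{128272355}$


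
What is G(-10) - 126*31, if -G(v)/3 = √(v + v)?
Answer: -3906 - 6*I*√5 ≈ -3906.0 - 13.416*I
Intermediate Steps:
G(v) = -3*√2*√v (G(v) = -3*√(v + v) = -3*√2*√v)
G(-10) - 126*31 = -3*√2*√(-10) - 126*31 = -3*√2*I*√10 - 3906 = -6*I*√5 - 3906 = -3906 - 6*I*√5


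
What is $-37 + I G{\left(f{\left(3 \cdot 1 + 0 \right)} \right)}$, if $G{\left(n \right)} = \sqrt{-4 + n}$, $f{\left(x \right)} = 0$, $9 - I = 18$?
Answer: $-37 - 18 i \approx -37.0 - 18.0 i$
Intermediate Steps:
$I = -9$ ($I = 9 - 18 = -9$)
$-37 + I G{\left(f{\left(3 \cdot 1 + 0 \right)} \right)} = -37 - 9 \sqrt{-4 + 0} = -37 - 9 \sqrt{-4} = -37 - 9 \cdot 2 i = -37 - 18 i$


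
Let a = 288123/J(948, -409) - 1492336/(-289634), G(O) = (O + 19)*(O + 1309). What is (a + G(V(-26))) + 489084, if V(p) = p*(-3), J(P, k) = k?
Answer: 36895865778540/59230153 ≈ 6.2292e+5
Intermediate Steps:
V(p) = -3*p
G(O) = (19 + O)*(1309 + O)
a = -41419925779/59230153 (a = 288123/(-409) - 1492336/(-289634) = 288123*(-1/409) - 1492336*(-1/289634) = -288123/409 + 746168/144817 = -41419925779/59230153 ≈ -699.30)
(a + G(V(-26))) + 489084 = (-41419925779/59230153 + (24871 + (-3*(-26))² + 1328*(-3*(-26)))) + 489084 = (-41419925779/59230153 + (24871 + 78² + 1328*78)) + 489084 = (-41419925779/59230153 + (24871 + 6084 + 103584)) + 489084 = (-41419925779/59230153 + 134539) + 489084 = 7927345628688/59230153 + 489084 = 36895865778540/59230153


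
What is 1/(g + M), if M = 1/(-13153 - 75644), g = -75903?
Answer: -88797/6739958692 ≈ -1.3175e-5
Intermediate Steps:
M = -1/88797 (M = 1/(-88797) = -1/88797 ≈ -1.1262e-5)
1/(g + M) = 1/(-75903 - 1/88797) = 1/(-6739958692/88797) = -88797/6739958692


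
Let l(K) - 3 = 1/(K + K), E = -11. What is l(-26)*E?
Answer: -1705/52 ≈ -32.788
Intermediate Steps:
l(K) = 3 + 1/(2*K) (l(K) = 3 + 1/(K + K) = 3 + 1/(2*K))
l(-26)*E = (3 + (1/2)/(-26))*(-11) = (3 + (1/2)*(-1/26))*(-11) = (3 - 1/52)*(-11) = (155/52)*(-11) = -1705/52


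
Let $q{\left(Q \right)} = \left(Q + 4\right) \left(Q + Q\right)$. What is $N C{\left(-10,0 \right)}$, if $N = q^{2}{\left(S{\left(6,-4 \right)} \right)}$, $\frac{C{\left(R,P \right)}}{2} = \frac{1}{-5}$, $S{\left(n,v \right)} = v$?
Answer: $0$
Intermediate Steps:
$q{\left(Q \right)} = 2 Q \left(4 + Q\right)$ ($q{\left(Q \right)} = \left(4 + Q\right) 2 Q = 2 Q \left(4 + Q\right)$)
$C{\left(R,P \right)} = - \frac{2}{5}$ ($C{\left(R,P \right)} = \frac{2}{-5} = 2 \left(- \frac{1}{5}\right) = - \frac{2}{5}$)
$N = 0$ ($N = \left(2 \left(-4\right) \left(4 - 4\right)\right)^{2} = \left(2 \left(-4\right) 0\right)^{2} = 0^{2} = 0$)
$N C{\left(-10,0 \right)} = 0 \left(- \frac{2}{5}\right) = 0$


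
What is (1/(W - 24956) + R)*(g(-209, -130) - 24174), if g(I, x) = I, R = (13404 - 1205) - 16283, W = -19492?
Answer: 4426139509439/44448 ≈ 9.9580e+7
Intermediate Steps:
R = -4084 (R = 12199 - 16283 = -4084)
(1/(W - 24956) + R)*(g(-209, -130) - 24174) = (1/(-19492 - 24956) - 4084)*(-209 - 24174) = (1/(-44448) - 4084)*(-24383) = (-1/44448 - 4084)*(-24383) = -181525633/44448*(-24383) = 4426139509439/44448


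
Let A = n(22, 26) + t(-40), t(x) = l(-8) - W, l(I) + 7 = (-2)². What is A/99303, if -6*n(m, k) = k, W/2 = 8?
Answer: -70/297909 ≈ -0.00023497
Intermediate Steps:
W = 16 (W = 2*8 = 16)
l(I) = -3 (l(I) = -7 + (-2)² = -7 + 4 = -3)
n(m, k) = -k/6
t(x) = -19 (t(x) = -3 - 1*16 = -3 - 16 = -19)
A = -70/3 (A = -⅙*26 - 19 = -13/3 - 19 = -70/3 ≈ -23.333)
A/99303 = -70/3/99303 = -70/3*1/99303 = -70/297909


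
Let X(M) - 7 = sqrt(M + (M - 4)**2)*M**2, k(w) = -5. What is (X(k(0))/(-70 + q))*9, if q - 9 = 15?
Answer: -63/46 - 225*sqrt(19)/23 ≈ -44.011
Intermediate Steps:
q = 24 (q = 9 + 15 = 24)
X(M) = 7 + M**2*sqrt(M + (-4 + M)**2) (X(M) = 7 + sqrt(M + (M - 4)**2)*M**2 = 7 + sqrt(M + (-4 + M)**2)*M**2 = 7 + M**2*sqrt(M + (-4 + M)**2))
(X(k(0))/(-70 + q))*9 = ((7 + (-5)**2*sqrt(-5 + (-4 - 5)**2))/(-70 + 24))*9 = ((7 + 25*sqrt(-5 + (-9)**2))/(-46))*9 = ((7 + 25*sqrt(-5 + 81))*(-1/46))*9 = ((7 + 25*sqrt(76))*(-1/46))*9 = ((7 + 25*(2*sqrt(19)))*(-1/46))*9 = ((7 + 50*sqrt(19))*(-1/46))*9 = (-7/46 - 25*sqrt(19)/23)*9 = -63/46 - 225*sqrt(19)/23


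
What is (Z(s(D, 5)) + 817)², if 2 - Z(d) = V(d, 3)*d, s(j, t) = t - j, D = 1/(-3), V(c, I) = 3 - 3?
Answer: 670761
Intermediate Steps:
V(c, I) = 0
D = -⅓ ≈ -0.33333
Z(d) = 2 (Z(d) = 2 - 0*d = 2 - 1*0 = 2 + 0 = 2)
(Z(s(D, 5)) + 817)² = (2 + 817)² = 819² = 670761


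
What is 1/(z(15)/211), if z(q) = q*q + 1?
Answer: 211/226 ≈ 0.93363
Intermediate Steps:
z(q) = 1 + q**2 (z(q) = q**2 + 1 = 1 + q**2)
1/(z(15)/211) = 1/((1 + 15**2)/211) = 1/((1 + 225)*(1/211)) = 1/(226*(1/211)) = 1/(226/211) = 211/226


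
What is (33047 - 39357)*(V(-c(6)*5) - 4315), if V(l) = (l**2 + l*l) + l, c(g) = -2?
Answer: 25902550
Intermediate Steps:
V(l) = l + 2*l**2 (V(l) = (l**2 + l**2) + l = 2*l**2 + l = l + 2*l**2)
(33047 - 39357)*(V(-c(6)*5) - 4315) = (33047 - 39357)*((-1*(-2)*5)*(1 + 2*(-1*(-2)*5)) - 4315) = -6310*((2*5)*(1 + 2*(2*5)) - 4315) = -6310*(10*(1 + 2*10) - 4315) = -6310*(10*(1 + 20) - 4315) = -6310*(10*21 - 4315) = -6310*(210 - 4315) = -6310*(-4105) = 25902550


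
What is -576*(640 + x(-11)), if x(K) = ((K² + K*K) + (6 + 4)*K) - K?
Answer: -451008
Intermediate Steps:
x(K) = 2*K² + 9*K (x(K) = ((K² + K²) + 10*K) - K = (2*K² + 10*K) - K = 2*K² + 9*K)
-576*(640 + x(-11)) = -576*(640 - 11*(9 + 2*(-11))) = -576*(640 - 11*(9 - 22)) = -576*(640 - 11*(-13)) = -576*(640 + 143) = -576*783 = -451008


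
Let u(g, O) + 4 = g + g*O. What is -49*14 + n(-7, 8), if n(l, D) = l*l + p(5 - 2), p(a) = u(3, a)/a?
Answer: -1903/3 ≈ -634.33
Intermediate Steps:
u(g, O) = -4 + g + O*g (u(g, O) = -4 + (g + g*O) = -4 + (g + O*g) = -4 + g + O*g)
p(a) = (-1 + 3*a)/a (p(a) = (-4 + 3 + a*3)/a = (-4 + 3 + 3*a)/a = (-1 + 3*a)/a)
n(l, D) = 8/3 + l² (n(l, D) = l*l + (3 - 1/(5 - 2)) = l² + (3 - 1/3) = l² + (3 - 1*⅓) = l² + (3 - ⅓) = l² + 8/3 = 8/3 + l²)
-49*14 + n(-7, 8) = -49*14 + (8/3 + (-7)²) = -686 + (8/3 + 49) = -686 + 155/3 = -1903/3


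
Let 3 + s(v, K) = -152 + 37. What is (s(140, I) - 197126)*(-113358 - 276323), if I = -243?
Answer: 76862239164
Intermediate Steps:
s(v, K) = -118 (s(v, K) = -3 + (-152 + 37) = -3 - 115 = -118)
(s(140, I) - 197126)*(-113358 - 276323) = (-118 - 197126)*(-113358 - 276323) = -197244*(-389681) = 76862239164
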